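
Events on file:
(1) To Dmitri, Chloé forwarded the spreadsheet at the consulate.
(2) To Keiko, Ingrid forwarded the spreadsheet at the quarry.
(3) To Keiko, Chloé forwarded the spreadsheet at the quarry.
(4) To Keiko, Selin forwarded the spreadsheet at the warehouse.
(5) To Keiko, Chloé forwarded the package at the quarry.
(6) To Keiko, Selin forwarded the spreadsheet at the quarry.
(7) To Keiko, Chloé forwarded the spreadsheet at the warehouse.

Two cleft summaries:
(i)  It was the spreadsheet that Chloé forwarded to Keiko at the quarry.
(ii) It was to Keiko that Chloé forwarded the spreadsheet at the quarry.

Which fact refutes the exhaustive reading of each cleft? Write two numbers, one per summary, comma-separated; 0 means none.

(i): focus "the spreadsheet". Looking for same agent, recipient, setting (Chloé / Keiko / at the quarry) with some other thing — fact (5) has the package there. Refuted.
(ii): focus "Keiko". No fact shares same agent, thing, setting (Chloé / the spreadsheet / at the quarry) with a different recipient. 0.

5, 0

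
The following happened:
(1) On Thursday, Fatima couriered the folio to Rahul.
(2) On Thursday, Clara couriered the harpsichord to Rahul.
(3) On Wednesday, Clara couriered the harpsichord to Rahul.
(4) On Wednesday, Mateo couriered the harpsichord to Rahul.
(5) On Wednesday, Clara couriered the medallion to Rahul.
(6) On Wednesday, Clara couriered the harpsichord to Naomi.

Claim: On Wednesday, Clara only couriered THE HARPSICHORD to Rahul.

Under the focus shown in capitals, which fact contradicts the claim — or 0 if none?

5

The capitals mark "the harpsichord" as focus. So "only" rules out other things, with the rest (same agent, recipient, setting (Clara / Rahul / on Wednesday)) as background.
Fact (5) matches on same agent, recipient, setting (Clara / Rahul / on Wednesday), but has thing = the medallion instead. That refutes the claim.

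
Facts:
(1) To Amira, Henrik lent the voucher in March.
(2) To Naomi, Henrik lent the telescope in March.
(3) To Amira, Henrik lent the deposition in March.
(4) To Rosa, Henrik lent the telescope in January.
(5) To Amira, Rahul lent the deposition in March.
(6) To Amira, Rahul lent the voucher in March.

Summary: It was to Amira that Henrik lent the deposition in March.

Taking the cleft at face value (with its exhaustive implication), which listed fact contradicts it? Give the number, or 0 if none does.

The cleft puts "Amira" in focus and presupposes the open proposition with Henrik as agent and the deposition as thing and in March as setting.
The exhaustive reading says no other recipient fits that background.
Every other fact differs from the presupposition on some backgrounded slot, so none challenges the exhaustivity.

0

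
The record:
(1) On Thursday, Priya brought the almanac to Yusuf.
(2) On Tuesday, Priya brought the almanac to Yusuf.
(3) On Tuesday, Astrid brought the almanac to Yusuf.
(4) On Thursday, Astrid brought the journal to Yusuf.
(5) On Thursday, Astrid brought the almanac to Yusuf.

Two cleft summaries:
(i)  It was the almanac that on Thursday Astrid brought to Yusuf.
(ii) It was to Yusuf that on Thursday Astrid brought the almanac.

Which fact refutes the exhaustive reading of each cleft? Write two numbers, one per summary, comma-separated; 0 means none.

Summary (i) focuses "the almanac" (the thing); background agent = Astrid, recipient = Yusuf, setting = on Thursday. Fact (4) matches that background with thing = the journal — refutes (i).
Summary (ii) focuses "Yusuf" (the recipient); background agent = Astrid, thing = the almanac, setting = on Thursday. No fact matches that background with a different recipient, so 0.

4, 0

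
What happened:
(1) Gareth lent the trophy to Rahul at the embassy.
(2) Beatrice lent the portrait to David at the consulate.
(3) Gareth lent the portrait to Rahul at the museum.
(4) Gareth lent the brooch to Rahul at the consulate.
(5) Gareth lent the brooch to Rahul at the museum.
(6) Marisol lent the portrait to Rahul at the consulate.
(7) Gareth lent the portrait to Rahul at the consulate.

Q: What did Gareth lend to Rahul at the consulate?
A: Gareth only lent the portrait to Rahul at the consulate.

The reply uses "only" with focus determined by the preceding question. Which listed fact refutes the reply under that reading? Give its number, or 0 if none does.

4

Answering "What did ...?" puts focus on the thing — here, "the portrait".
So "only" ranges over things; the rest (agent = Gareth, recipient = Rahul, setting = at the consulate) is presupposed.
Fact (4) shares the background with a different thing (the brooch) — counterexample.
(Fact (3) would refute a reading with focus on the setting — but that is not what the question asks.)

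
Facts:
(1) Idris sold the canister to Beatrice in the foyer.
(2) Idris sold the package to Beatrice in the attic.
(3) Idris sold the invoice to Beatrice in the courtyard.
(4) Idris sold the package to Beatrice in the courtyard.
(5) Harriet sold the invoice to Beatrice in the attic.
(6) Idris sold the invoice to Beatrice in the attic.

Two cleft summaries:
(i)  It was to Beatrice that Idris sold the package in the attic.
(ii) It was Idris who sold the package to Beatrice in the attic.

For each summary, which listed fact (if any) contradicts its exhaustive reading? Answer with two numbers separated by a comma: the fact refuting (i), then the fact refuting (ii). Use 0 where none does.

0, 0

(i): focus "Beatrice". No fact shares agent = Idris, thing = the package, setting = in the attic with a different recipient. 0.
(ii): focus "Idris". No fact shares thing = the package, recipient = Beatrice, setting = in the attic with a different agent. 0.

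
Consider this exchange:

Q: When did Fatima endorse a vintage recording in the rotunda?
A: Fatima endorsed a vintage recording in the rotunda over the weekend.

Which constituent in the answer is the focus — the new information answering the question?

over the weekend

The wh-word "when" asks about the time.
In the answer, "Fatima", "a vintage recording" and "in the rotunda" are given — repeated from the question.
The constituent filling the time gap is "over the weekend"; that is the focus and would carry nuclear stress.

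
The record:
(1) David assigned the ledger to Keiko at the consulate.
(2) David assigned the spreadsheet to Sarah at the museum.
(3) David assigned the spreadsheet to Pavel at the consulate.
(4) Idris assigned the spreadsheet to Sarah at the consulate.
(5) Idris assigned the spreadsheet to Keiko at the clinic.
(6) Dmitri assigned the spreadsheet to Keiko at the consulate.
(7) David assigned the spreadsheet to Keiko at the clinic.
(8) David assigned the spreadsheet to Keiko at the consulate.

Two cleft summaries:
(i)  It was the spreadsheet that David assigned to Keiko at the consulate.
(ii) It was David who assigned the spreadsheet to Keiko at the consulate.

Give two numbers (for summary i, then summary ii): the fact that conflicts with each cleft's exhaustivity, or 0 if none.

1, 6

Summary (i) focuses "the spreadsheet" (the thing); background same agent, recipient, setting (David / Keiko / at the consulate). Fact (1) matches that background with thing = the ledger — refutes (i).
Summary (ii) focuses "David" (the agent); background same thing, recipient, setting (the spreadsheet / Keiko / at the consulate). Fact (6) matches that background with agent = Dmitri — refutes (ii).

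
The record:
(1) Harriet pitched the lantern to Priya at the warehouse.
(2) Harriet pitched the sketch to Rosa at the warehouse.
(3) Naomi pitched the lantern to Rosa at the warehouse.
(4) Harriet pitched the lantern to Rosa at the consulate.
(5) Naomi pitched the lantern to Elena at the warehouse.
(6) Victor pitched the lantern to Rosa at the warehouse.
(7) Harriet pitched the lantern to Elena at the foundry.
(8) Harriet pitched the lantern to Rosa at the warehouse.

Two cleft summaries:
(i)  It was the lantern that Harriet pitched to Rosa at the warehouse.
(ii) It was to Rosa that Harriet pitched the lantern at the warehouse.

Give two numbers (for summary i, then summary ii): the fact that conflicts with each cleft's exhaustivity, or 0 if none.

(i): focus "the lantern". Looking for agent = Harriet, recipient = Rosa, setting = at the warehouse with some other thing — fact (2) has the sketch there. Refuted.
(ii): focus "Rosa". Looking for agent = Harriet, thing = the lantern, setting = at the warehouse with some other recipient — fact (1) has Priya there. Refuted.

2, 1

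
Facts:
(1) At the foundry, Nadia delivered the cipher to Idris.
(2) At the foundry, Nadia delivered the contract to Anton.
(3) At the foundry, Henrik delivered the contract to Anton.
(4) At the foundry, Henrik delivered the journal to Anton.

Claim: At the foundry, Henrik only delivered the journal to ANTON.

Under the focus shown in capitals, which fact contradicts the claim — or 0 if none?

The capitals mark "Anton" as focus. So "only" rules out other recipients, with the rest (agent = Henrik, thing = the journal, setting = at the foundry) as background.
No fact matches agent = Henrik, thing = the journal, setting = at the foundry with a different recipient — every other fact differs on at least one backgrounded slot. So no fact refutes it.

0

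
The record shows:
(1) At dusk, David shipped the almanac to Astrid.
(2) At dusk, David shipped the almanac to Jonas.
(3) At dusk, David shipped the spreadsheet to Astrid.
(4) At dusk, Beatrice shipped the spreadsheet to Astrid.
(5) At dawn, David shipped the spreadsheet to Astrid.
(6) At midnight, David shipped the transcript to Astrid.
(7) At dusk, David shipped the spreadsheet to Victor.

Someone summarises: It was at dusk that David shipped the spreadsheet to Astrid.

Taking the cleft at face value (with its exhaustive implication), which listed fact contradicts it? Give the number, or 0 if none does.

5

The cleft puts "at dusk" in focus and presupposes the open proposition with David as agent and the spreadsheet as thing and Astrid as recipient.
Exhaustivity: at dusk is the only setting satisfying that background.
Fact (5) shares the background but with setting = at dawn; exhaustivity is violated.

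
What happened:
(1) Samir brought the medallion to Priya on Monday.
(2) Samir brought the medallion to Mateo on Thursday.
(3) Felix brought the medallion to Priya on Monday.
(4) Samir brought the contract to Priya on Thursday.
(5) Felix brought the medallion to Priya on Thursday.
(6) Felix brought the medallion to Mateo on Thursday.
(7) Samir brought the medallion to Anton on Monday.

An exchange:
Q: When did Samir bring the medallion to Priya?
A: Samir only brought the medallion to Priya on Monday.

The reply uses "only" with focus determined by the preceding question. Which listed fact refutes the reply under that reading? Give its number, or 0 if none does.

Answering "When did ...?" puts focus on the setting — here, "on Monday".
"Only" then excludes alternative settings while the background — same agent, thing, recipient (Samir / the medallion / Priya) — is held fixed.
No listed fact shares that background with another setting. Nothing contradicts the reply.
(Fact (7) would refute a reading with focus on the recipient — but that is not what the question asks.)

0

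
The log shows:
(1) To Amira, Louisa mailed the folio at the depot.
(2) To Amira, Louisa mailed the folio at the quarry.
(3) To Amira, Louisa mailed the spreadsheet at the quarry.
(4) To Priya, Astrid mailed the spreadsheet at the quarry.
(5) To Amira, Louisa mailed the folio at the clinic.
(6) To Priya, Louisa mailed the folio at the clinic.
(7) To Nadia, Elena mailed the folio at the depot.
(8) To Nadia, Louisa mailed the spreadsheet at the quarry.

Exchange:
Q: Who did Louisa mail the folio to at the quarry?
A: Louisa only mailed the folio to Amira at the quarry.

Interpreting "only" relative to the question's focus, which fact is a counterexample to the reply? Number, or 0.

0

The question "Who did ... to ...?" targets the recipient, so in the reply the focus falls on "Amira".
So "only" ranges over recipients; the rest (same agent, thing, setting (Louisa / the folio / at the quarry)) is presupposed.
No listed fact shares that background with another recipient. Nothing contradicts the reply.
(Fact (1) would refute a reading with focus on the setting — but that is not what the question asks.)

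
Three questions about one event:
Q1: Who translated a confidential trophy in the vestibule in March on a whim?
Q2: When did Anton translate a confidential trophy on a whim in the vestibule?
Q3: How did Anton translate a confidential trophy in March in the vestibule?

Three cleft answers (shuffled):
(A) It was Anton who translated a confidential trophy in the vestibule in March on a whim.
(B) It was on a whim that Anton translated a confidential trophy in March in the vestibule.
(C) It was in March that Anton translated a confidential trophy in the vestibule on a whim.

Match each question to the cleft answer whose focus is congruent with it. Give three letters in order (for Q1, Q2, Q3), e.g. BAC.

Q1 asks about the subject (agent); cleft (A) focuses "Anton", which is the subject (agent) — so Q1 → A.
Q2 asks about the time; cleft (C) focuses "in March", which is the time — so Q2 → C.
Q3 asks about the manner; cleft (B) focuses "on a whim", which is the manner — so Q3 → B.
Mapping: Q1→A, Q2→C, Q3→B.

ACB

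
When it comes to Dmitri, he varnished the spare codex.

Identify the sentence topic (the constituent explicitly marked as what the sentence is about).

The construction explicitly marks "Dmitri" as what the sentence is about — the topic.
The remainder of the clause is the comment (what is said about the topic).

Dmitri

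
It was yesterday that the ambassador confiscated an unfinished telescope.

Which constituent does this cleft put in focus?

In an it-cleft "It was X that/who ...", the clefted constituent X is the focus; the that/who-clause expresses the presupposed open proposition.
Here the focus is "yesterday". The backgrounded (presupposed) material includes "the ambassador" and "an unfinished telescope".

yesterday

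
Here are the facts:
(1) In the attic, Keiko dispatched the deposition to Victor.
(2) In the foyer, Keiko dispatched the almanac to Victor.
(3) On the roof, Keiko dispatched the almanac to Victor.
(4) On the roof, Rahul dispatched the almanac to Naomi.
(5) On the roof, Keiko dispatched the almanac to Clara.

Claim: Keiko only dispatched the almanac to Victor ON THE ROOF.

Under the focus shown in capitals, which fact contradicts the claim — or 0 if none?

The capitals mark "on the roof" as focus. So "only" rules out other settings, with the rest (Keiko as agent and the almanac as thing and Victor as recipient) as background.
Fact (2) matches on Keiko as agent and the almanac as thing and Victor as recipient, but has setting = in the foyer instead. That refutes the claim.

2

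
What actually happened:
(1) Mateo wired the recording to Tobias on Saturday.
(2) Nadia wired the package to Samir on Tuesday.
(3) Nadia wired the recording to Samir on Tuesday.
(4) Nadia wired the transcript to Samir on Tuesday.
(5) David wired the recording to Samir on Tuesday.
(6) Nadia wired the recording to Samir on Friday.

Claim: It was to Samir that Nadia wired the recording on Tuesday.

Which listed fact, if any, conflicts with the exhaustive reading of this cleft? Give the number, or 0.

0

The cleft puts "Samir" in focus and presupposes the open proposition with Nadia as agent and the recording as thing and on Tuesday as setting.
The exhaustive reading says no other recipient fits that background.
Every other fact differs from the presupposition on some backgrounded slot, so none challenges the exhaustivity.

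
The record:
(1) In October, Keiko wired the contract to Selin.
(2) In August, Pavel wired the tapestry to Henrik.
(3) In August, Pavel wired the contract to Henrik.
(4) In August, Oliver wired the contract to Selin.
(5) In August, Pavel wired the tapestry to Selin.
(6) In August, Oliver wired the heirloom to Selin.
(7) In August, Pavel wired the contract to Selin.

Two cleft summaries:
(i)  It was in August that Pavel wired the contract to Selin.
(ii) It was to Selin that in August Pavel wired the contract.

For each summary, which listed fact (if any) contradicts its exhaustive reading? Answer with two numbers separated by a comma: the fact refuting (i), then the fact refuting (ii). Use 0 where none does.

0, 3

(i): focus "in August". No fact shares Pavel as agent and the contract as thing and Selin as recipient with a different setting. 0.
(ii): focus "Selin". Looking for Pavel as agent and the contract as thing and in August as setting with some other recipient — fact (3) has Henrik there. Refuted.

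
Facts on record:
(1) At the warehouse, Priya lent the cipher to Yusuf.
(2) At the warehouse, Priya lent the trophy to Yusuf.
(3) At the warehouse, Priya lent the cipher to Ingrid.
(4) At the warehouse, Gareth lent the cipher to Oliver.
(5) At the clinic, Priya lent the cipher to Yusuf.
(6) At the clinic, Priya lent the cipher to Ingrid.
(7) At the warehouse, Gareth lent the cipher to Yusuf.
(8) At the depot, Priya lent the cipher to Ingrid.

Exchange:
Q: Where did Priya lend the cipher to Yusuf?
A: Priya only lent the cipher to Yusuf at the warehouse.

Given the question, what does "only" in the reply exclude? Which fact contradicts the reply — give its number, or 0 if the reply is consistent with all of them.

5

Answering "Where did ...?" puts focus on the setting — here, "at the warehouse".
So "only" ranges over settings; the rest (Priya as agent and the cipher as thing and Yusuf as recipient) is presupposed.
Fact (5) keeps Priya as agent and the cipher as thing and Yusuf as recipient but has setting = at the clinic; that refutes the reply.
(Fact (2) would refute a reading with focus on the thing — but that is not what the question asks.)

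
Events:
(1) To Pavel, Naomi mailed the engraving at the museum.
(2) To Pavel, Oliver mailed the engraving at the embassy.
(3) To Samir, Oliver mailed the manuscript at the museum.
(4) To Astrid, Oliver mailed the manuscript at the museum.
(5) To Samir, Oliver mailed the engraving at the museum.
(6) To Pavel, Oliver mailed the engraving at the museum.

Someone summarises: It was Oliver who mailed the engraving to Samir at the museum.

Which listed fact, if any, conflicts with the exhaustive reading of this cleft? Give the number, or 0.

Focus of the cleft: "Oliver" (the agent). Presupposed background: thing = the engraving, recipient = Samir, setting = at the museum.
The exhaustive reading says no other agent fits that background.
Every other fact differs from the presupposition on some backgrounded slot, so none challenges the exhaustivity.

0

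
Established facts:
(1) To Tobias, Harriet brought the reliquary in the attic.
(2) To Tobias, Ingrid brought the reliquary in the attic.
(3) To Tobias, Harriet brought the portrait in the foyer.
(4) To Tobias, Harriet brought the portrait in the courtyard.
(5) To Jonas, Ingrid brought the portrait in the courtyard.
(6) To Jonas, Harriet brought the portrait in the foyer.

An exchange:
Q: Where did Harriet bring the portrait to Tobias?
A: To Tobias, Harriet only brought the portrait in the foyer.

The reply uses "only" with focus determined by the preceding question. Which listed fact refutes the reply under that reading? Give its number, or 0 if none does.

4

Answering "Where did ...?" puts focus on the setting — here, "in the foyer".
"Only" then excludes alternative settings while the background — same agent, thing, recipient (Harriet / the portrait / Tobias) — is held fixed.
Fact (4) shares the background with a different setting (in the courtyard) — counterexample.
(Fact (6) would refute a reading with focus on the recipient — but that is not what the question asks.)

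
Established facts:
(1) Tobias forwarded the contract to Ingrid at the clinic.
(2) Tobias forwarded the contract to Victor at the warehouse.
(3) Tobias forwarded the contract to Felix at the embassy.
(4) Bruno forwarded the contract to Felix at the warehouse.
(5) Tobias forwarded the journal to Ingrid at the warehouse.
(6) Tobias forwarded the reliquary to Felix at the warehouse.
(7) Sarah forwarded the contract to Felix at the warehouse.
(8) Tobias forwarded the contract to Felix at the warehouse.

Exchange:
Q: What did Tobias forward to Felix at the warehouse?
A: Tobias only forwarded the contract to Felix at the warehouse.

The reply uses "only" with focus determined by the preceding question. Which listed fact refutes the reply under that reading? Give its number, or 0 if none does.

Answering "What did ...?" puts focus on the thing — here, "the contract".
"Only" then excludes alternative things while the background — agent = Tobias, recipient = Felix, setting = at the warehouse — is held fixed.
Fact (6) shares the background with a different thing (the reliquary) — counterexample.
(Fact (2) would refute a reading with focus on the recipient — but that is not what the question asks.)

6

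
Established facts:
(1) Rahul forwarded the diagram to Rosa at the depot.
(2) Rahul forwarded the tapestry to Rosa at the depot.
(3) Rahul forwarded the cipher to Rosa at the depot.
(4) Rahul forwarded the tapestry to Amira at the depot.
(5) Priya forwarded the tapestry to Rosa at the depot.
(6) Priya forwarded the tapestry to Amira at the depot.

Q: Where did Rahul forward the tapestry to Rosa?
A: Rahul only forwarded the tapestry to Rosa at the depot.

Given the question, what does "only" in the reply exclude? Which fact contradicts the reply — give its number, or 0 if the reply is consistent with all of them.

The question "Where did ...?" targets the setting, so in the reply the focus falls on "at the depot".
"Only" then excludes alternative settings while the background — Rahul as agent and the tapestry as thing and Rosa as recipient — is held fixed.
No fact keeps Rahul as agent and the tapestry as thing and Rosa as recipient while changing the setting; every other fact differs on something backgrounded. The reply stands.
(Fact (1) would refute a reading with focus on the thing — but that is not what the question asks.)

0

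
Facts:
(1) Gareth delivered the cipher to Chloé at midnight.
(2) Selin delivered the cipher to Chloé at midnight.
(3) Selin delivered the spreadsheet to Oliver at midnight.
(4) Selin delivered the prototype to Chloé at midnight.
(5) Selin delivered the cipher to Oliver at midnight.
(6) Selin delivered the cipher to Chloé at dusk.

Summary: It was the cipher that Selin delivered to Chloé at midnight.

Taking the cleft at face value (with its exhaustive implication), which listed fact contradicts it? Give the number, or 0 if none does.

The cleft puts "the cipher" in focus and presupposes the open proposition with Selin as agent and Chloé as recipient and at midnight as setting.
Exhaustivity: the cipher is the only thing satisfying that background.
Fact (4) shares the background but with thing = the prototype; exhaustivity is violated.

4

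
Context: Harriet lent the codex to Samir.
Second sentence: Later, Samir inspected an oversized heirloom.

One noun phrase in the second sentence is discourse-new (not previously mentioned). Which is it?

an oversized heirloom

"Samir" in the second sentence is given — already mentioned in the context.
"an oversized heirloom" has no antecedent in the context; it is discourse-new (the indefinite article also signals a new referent).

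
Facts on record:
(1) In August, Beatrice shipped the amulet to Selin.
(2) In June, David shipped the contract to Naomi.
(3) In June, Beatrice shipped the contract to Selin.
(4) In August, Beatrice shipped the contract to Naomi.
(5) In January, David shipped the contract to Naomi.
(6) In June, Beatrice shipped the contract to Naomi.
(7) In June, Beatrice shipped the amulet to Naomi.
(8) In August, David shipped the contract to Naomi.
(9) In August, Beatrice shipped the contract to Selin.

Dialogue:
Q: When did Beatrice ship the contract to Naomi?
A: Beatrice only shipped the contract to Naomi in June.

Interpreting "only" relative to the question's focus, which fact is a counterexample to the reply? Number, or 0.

Answering "When did ...?" puts focus on the setting — here, "in June".
"Only" then excludes alternative settings while the background — same agent, thing, recipient (Beatrice / the contract / Naomi) — is held fixed.
Fact (4) shares the background with a different setting (in August) — counterexample.
(Fact (7) would refute a reading with focus on the thing — but that is not what the question asks.)

4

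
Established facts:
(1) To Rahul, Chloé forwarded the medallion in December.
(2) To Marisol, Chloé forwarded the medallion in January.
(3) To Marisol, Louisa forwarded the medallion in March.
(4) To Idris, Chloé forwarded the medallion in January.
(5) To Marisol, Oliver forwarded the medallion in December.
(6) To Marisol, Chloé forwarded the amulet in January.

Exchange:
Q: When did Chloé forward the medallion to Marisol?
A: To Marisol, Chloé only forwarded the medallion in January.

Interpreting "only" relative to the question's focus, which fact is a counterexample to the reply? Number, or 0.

The question "When did ...?" targets the setting, so in the reply the focus falls on "in January".
So "only" ranges over settings; the rest (same agent, thing, recipient (Chloé / the medallion / Marisol)) is presupposed.
No fact keeps same agent, thing, recipient (Chloé / the medallion / Marisol) while changing the setting; every other fact differs on something backgrounded. The reply stands.
(Fact (4) would refute a reading with focus on the recipient — but that is not what the question asks.)

0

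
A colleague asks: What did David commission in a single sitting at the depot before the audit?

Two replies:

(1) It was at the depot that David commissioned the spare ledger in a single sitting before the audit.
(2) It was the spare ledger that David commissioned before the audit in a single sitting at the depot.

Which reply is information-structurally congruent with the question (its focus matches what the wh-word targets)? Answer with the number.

2

The question word "what" targets the direct object.
Option (1) clefts "at the depot" — the location, not what was asked.
Option (2) clefts "the spare ledger" — that matches what the question asks about.
So the congruent reply is (2).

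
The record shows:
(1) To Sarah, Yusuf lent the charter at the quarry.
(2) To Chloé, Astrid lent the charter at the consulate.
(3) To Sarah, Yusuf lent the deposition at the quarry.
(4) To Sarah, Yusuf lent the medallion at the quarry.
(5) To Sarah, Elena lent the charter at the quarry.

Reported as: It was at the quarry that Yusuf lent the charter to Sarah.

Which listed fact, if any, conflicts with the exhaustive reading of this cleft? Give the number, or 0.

The cleft puts "at the quarry" in focus and presupposes the open proposition with same agent, thing, recipient (Yusuf / the charter / Sarah).
Exhaustivity: at the quarry is the only setting satisfying that background.
No listed fact matches the background with a different setting. Exhaustivity holds.

0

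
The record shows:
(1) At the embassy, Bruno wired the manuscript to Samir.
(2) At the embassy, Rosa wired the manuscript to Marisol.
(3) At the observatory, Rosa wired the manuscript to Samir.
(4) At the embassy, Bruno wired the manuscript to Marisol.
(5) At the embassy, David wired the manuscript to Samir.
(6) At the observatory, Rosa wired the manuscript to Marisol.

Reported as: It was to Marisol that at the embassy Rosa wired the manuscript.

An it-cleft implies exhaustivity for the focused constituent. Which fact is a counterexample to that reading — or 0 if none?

Focus of the cleft: "Marisol" (the recipient). Presupposed background: agent = Rosa, thing = the manuscript, setting = at the embassy.
Exhaustivity: Marisol is the only recipient satisfying that background.
No listed fact matches the background with a different recipient. Exhaustivity holds.

0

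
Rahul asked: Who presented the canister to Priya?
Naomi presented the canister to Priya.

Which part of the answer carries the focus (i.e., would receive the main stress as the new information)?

The wh-word "who" asks about the subject (agent).
In the answer, "the canister" and "to Priya" are given — repeated from the question.
The constituent filling the subject (agent) gap is "Naomi"; that is the focus and would carry nuclear stress.

Naomi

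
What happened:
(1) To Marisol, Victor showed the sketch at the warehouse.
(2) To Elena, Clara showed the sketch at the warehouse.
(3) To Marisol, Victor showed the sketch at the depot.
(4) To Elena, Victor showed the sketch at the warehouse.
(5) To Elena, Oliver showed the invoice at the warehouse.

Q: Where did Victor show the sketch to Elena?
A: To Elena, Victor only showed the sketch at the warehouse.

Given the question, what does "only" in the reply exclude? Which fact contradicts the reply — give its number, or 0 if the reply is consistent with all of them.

0

Answering "Where did ...?" puts focus on the setting — here, "at the warehouse".
"Only" then excludes alternative settings while the background — agent = Victor, thing = the sketch, recipient = Elena — is held fixed.
No fact keeps agent = Victor, thing = the sketch, recipient = Elena while changing the setting; every other fact differs on something backgrounded. The reply stands.
(Fact (1) would refute a reading with focus on the recipient — but that is not what the question asks.)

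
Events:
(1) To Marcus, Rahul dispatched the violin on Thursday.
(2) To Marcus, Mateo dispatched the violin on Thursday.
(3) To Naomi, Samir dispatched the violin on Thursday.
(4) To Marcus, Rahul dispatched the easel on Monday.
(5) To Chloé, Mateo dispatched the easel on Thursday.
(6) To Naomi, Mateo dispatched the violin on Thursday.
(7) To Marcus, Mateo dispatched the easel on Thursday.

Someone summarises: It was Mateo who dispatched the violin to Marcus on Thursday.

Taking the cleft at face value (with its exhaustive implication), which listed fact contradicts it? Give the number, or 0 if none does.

Focus of the cleft: "Mateo" (the agent). Presupposed background: thing = the violin, recipient = Marcus, setting = on Thursday.
The exhaustive reading says no other agent fits that background.
Fact (1) shares the background but with agent = Rahul; exhaustivity is violated.

1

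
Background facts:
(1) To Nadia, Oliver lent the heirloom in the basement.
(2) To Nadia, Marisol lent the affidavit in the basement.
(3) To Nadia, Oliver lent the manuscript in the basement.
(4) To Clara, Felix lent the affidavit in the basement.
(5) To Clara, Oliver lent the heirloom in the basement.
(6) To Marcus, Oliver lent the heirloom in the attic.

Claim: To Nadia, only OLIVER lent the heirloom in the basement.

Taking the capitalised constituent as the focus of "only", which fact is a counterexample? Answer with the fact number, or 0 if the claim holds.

0

The capitals mark "Oliver" as focus. So "only" rules out other agents, with the rest (the heirloom as thing and Nadia as recipient and in the basement as setting) as background.
No fact matches the heirloom as thing and Nadia as recipient and in the basement as setting with a different agent — every other fact differs on at least one backgrounded slot. So no fact refutes it.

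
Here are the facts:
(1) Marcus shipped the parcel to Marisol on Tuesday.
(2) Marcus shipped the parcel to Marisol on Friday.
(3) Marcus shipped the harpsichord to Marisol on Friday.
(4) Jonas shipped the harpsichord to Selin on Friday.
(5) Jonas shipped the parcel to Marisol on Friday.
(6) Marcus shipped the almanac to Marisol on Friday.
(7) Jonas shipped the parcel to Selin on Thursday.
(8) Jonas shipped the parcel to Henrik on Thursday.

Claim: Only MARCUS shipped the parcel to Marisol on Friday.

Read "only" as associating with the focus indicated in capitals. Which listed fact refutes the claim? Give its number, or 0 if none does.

5

The capitals mark "Marcus" as focus. So "only" rules out other agents, with the rest (the parcel as thing and Marisol as recipient and on Friday as setting) as background.
Fact (5) matches on the parcel as thing and Marisol as recipient and on Friday as setting, but has agent = Jonas instead. That refutes the claim.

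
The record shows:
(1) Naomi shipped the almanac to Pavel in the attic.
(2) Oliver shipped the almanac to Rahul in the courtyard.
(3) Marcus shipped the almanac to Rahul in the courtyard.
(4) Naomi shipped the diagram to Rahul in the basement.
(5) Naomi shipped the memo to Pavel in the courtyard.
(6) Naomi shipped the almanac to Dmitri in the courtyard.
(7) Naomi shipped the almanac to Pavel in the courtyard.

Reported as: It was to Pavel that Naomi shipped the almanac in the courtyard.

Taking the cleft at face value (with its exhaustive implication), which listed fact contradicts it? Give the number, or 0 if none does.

The cleft puts "Pavel" in focus and presupposes the open proposition with Naomi as agent and the almanac as thing and in the courtyard as setting.
The exhaustive reading says no other recipient fits that background.
Fact (6) shares the background but with recipient = Dmitri; exhaustivity is violated.

6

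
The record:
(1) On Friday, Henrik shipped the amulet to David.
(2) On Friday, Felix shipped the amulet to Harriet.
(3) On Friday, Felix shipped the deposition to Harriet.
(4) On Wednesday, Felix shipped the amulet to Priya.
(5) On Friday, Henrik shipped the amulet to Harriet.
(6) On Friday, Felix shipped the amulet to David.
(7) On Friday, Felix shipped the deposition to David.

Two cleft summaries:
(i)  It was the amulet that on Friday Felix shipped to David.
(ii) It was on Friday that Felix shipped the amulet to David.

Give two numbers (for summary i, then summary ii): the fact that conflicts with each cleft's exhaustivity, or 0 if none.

(i): focus "the amulet". Looking for Felix as agent and David as recipient and on Friday as setting with some other thing — fact (7) has the deposition there. Refuted.
(ii): focus "on Friday". No fact shares Felix as agent and the amulet as thing and David as recipient with a different setting. 0.

7, 0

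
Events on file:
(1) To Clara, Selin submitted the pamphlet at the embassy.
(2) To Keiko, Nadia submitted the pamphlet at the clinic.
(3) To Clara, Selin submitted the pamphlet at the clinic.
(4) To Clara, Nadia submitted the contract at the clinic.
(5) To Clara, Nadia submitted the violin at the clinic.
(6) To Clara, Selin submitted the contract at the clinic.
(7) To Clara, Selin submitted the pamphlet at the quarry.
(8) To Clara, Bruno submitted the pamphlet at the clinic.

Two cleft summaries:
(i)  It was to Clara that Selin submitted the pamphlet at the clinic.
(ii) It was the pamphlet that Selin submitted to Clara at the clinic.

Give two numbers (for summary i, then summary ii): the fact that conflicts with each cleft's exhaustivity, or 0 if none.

Summary (i) focuses "Clara" (the recipient); background Selin as agent and the pamphlet as thing and at the clinic as setting. No fact matches that background with a different recipient, so 0.
Summary (ii) focuses "the pamphlet" (the thing); background Selin as agent and Clara as recipient and at the clinic as setting. Fact (6) matches that background with thing = the contract — refutes (ii).

0, 6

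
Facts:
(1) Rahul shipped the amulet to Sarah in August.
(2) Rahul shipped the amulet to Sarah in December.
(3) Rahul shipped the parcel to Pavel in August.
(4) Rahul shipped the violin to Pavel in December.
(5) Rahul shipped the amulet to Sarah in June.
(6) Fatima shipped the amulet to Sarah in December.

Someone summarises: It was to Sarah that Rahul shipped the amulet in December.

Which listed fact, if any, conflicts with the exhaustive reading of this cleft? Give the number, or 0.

0

The cleft puts "Sarah" in focus and presupposes the open proposition with same agent, thing, setting (Rahul / the amulet / in December).
The exhaustive reading says no other recipient fits that background.
Every other fact differs from the presupposition on some backgrounded slot, so none challenges the exhaustivity.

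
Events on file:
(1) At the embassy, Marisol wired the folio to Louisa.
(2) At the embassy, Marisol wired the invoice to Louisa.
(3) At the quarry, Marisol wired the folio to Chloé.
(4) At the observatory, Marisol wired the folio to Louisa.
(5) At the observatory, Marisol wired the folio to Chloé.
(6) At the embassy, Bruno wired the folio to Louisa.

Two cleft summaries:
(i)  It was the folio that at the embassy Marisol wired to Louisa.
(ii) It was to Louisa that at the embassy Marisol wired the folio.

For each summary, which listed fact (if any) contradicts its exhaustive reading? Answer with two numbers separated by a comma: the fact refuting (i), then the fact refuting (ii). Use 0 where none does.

(i): focus "the folio". Looking for agent = Marisol, recipient = Louisa, setting = at the embassy with some other thing — fact (2) has the invoice there. Refuted.
(ii): focus "Louisa". No fact shares agent = Marisol, thing = the folio, setting = at the embassy with a different recipient. 0.

2, 0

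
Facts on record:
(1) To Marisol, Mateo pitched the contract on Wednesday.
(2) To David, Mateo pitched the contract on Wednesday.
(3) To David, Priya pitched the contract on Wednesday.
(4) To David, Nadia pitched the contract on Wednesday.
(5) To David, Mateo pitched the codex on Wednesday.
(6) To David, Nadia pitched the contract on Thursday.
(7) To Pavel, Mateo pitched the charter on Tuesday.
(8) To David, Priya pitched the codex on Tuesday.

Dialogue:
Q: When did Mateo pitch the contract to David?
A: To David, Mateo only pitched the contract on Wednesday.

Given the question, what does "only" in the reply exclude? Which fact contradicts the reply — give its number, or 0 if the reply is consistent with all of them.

The question "When did ...?" targets the setting, so in the reply the focus falls on "on Wednesday".
"Only" then excludes alternative settings while the background — same agent, thing, recipient (Mateo / the contract / David) — is held fixed.
No fact keeps same agent, thing, recipient (Mateo / the contract / David) while changing the setting; every other fact differs on something backgrounded. The reply stands.
(Fact (5) would refute a reading with focus on the thing — but that is not what the question asks.)

0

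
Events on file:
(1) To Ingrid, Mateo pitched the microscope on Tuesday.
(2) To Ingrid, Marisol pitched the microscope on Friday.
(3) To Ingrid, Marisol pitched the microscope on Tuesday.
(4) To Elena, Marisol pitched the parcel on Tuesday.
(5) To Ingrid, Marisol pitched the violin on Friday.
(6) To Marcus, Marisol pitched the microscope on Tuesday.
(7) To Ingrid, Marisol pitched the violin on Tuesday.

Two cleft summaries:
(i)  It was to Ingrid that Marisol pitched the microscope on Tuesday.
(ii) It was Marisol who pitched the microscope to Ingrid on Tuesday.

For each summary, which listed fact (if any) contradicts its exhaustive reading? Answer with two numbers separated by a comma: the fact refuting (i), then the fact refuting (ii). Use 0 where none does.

6, 1

Summary (i) focuses "Ingrid" (the recipient); background Marisol as agent and the microscope as thing and on Tuesday as setting. Fact (6) matches that background with recipient = Marcus — refutes (i).
Summary (ii) focuses "Marisol" (the agent); background the microscope as thing and Ingrid as recipient and on Tuesday as setting. Fact (1) matches that background with agent = Mateo — refutes (ii).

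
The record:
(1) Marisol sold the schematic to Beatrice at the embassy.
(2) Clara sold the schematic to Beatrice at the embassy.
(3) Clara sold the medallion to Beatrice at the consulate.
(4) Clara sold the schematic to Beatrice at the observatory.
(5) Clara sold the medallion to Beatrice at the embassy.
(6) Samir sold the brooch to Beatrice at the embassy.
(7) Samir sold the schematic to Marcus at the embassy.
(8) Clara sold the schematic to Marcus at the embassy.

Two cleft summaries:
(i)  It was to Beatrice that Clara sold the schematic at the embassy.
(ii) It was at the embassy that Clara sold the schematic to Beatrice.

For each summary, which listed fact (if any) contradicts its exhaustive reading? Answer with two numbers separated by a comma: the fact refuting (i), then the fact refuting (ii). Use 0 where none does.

8, 4

(i): focus "Beatrice". Looking for Clara as agent and the schematic as thing and at the embassy as setting with some other recipient — fact (8) has Marcus there. Refuted.
(ii): focus "at the embassy". Looking for Clara as agent and the schematic as thing and Beatrice as recipient with some other setting — fact (4) has at the observatory there. Refuted.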